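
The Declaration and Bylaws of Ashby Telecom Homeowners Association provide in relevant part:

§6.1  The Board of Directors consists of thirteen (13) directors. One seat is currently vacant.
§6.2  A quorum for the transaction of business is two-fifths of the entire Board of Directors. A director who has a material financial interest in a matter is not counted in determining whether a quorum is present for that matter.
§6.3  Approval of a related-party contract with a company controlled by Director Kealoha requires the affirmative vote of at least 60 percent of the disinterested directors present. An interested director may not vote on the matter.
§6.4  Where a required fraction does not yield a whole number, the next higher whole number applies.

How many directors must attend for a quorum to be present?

2/5 of 13 = 5.20, rounded up to 6.

6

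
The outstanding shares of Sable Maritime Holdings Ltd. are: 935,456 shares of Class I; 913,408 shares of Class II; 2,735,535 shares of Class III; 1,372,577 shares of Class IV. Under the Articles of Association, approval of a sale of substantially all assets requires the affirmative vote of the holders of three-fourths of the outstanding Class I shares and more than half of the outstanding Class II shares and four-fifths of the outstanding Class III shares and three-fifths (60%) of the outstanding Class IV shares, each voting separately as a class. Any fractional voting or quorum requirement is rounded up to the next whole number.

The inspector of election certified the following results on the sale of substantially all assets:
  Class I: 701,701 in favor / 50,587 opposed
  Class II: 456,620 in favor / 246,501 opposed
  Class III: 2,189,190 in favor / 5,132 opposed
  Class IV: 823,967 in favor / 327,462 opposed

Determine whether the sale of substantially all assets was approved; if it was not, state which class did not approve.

Class I: 3/4 of 935456 = 701592; 701,592 required, 701,701 in favor — approved.
Class II: a majority of 913408 is 456705; 456,705 required, 456,620 in favor — not approved.
Class III: 4/5 of 2735535 = 2188428; 2,188,428 required, 2,189,190 in favor — approved.
Class IV: 3/5 of 1372577 = 823546.20, rounded up to 823547; 823,547 required, 823,967 in favor — approved.

Not approved — the Class II shares did not give the required vote.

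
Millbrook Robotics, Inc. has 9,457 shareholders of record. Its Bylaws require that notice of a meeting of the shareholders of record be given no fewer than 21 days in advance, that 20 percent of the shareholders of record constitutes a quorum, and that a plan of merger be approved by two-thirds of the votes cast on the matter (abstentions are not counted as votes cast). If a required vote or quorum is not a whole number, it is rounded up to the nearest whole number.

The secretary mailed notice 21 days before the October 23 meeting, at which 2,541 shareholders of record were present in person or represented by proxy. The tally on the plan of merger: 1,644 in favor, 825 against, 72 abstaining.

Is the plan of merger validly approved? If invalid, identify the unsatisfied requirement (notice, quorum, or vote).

Notice: 21 days given; 21 required. Satisfied.
Quorum: 20% of 9,457 = 1,891.40, rounded up to 1,892; 2,541 present. Satisfied.
Vote: requires two-thirds of the votes cast (2,541 − 72 abstaining = 2,469); 2/3 of 2469 = 1646, so 1,646 needed; 1,644 in favor. Not satisfied.

Invalid — vote requirement not satisfied.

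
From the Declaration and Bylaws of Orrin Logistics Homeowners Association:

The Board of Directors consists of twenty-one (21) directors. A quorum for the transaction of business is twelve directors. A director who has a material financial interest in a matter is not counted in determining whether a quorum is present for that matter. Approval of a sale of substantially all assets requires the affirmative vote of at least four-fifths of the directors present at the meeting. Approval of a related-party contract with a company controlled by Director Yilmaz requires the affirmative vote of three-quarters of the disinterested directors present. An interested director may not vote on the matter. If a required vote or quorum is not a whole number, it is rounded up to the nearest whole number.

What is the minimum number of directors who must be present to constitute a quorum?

12

The quorum is fixed at 12.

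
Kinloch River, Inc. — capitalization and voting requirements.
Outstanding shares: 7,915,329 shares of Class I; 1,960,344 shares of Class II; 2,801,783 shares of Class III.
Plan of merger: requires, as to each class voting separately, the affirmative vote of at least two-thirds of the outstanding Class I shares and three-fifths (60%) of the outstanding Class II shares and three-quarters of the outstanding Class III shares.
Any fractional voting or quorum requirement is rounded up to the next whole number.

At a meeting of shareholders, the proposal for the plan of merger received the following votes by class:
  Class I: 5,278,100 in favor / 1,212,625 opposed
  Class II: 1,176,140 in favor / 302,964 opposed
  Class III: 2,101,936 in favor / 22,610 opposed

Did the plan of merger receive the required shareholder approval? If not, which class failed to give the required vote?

Not approved — the Class II shares did not give the required vote.

Class I: 2/3 of 7915329 = 5276886; 5,276,886 required, 5,278,100 in favor — approved.
Class II: 3/5 of 1960344 = 1176206.40, rounded up to 1176207; 1,176,207 required, 1,176,140 in favor — not approved.
Class III: 3/4 of 2801783 = 2101337.25, rounded up to 2101338; 2,101,338 required, 2,101,936 in favor — approved.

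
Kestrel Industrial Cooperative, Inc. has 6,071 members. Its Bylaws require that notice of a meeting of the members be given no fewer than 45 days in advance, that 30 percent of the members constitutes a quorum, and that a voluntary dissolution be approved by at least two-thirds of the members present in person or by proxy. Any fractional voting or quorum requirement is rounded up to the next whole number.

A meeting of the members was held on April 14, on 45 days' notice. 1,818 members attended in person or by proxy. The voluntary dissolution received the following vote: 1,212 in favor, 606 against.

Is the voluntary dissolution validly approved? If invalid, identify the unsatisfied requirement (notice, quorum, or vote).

Invalid — quorum requirement not satisfied.

Notice: 45 days given; 45 required. Satisfied.
Quorum: 30% of 6,071 = 1,821.30, rounded up to 1,822; 1,818 present. Not satisfied.
Vote: requires two-thirds of those present (1,818); 2/3 of 1818 = 1212, so 1,212 needed; 1,212 in favor. Satisfied.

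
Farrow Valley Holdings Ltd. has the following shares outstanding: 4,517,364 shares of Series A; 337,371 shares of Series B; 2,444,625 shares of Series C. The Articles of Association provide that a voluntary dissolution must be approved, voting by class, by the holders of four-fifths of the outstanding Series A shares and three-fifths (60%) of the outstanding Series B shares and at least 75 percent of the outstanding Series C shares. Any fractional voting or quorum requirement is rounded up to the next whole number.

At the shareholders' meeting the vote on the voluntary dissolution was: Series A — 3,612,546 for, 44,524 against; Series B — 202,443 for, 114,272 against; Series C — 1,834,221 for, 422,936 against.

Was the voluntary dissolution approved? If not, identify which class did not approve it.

Not approved — the Series A shares did not give the required vote.

Series A: 4/5 of 4517364 = 3613891.20, rounded up to 3613892; 3,613,892 required, 3,612,546 in favor — not approved.
Series B: 3/5 of 337371 = 202422.60, rounded up to 202423; 202,423 required, 202,443 in favor — approved.
Series C: 3/4 of 2444625 = 1833468.75, rounded up to 1833469; 1,833,469 required, 1,834,221 in favor — approved.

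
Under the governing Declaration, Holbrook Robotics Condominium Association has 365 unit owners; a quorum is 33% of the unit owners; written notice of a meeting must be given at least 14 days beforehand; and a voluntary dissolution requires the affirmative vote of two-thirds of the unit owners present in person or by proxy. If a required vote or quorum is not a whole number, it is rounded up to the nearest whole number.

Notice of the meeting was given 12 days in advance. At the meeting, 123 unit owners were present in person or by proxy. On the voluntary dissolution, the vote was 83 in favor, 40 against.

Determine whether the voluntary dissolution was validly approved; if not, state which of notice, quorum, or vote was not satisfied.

Invalid — notice requirement not satisfied.

Notice: 12 days given; 14 required. Not satisfied.
Quorum: 33% of 365 = 120.45, rounded up to 121; 123 present. Satisfied.
Vote: requires two-thirds of those present (123); 2/3 of 123 = 82, so 82 needed; 83 in favor. Satisfied.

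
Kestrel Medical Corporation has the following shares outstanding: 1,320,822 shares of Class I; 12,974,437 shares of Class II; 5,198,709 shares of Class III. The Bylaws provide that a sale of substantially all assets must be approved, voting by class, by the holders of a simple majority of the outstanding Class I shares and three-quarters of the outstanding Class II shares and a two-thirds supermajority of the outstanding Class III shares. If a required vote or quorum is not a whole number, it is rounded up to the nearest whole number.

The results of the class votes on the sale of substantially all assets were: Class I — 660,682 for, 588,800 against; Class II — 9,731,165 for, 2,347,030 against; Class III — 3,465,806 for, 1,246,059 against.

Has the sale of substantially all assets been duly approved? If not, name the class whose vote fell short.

Class I: a majority of 1320822 is 660412; 660,412 required, 660,682 in favor — approved.
Class II: 3/4 of 12974437 = 9730827.75, rounded up to 9730828; 9,730,828 required, 9,731,165 in favor — approved.
Class III: 2/3 of 5198709 = 3465806; 3,465,806 required, 3,465,806 in favor — approved.

Approved — every class gave the required vote.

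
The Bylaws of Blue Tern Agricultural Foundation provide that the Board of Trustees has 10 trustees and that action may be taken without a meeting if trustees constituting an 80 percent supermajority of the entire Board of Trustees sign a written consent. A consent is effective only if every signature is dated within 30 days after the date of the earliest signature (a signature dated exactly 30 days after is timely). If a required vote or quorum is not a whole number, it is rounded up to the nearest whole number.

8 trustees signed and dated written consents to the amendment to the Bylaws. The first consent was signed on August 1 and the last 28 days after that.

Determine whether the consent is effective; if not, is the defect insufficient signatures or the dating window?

Effective — both the signature and dating-window requirements are satisfied.

Signatures required: an 80 percent supermajority of 10 — 4/5 of 10 = 8, so 8 needed; 8 signed. Sufficient.
Dating window: the latest signature is 28 days after the earliest; the limit is 30 days. Within the window.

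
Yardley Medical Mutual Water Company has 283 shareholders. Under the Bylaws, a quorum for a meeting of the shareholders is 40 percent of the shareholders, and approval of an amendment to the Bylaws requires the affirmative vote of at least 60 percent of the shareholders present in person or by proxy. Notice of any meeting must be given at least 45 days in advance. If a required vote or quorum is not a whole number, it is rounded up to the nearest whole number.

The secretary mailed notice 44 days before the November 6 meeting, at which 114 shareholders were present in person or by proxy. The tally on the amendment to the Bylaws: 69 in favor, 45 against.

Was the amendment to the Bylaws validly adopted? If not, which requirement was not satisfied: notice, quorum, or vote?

Invalid — notice requirement not satisfied.

Notice: 44 days given; 45 required. Not satisfied.
Quorum: 40% of 283 = 113.20, rounded up to 114; 114 present. Satisfied.
Vote: requires three-fifths of those present (114); 3/5 of 114 = 68.40, rounded up to 69, so 69 needed; 69 in favor. Satisfied.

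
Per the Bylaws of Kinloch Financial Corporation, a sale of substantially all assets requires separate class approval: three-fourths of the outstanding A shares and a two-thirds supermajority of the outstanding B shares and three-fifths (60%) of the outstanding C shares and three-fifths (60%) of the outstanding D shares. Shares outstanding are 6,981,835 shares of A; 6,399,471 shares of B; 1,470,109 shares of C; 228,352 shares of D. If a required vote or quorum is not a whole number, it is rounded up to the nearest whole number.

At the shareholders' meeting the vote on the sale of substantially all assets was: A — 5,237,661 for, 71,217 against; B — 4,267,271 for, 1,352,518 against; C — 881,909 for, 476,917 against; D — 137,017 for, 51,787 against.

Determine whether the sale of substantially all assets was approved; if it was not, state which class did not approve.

A: 3/4 of 6981835 = 5236376.25, rounded up to 5236377; 5,236,377 required, 5,237,661 in favor — approved.
B: 2/3 of 6399471 = 4266314; 4,266,314 required, 4,267,271 in favor — approved.
C: 3/5 of 1470109 = 882065.40, rounded up to 882066; 882,066 required, 881,909 in favor — not approved.
D: 3/5 of 228352 = 137011.20, rounded up to 137012; 137,012 required, 137,017 in favor — approved.

Not approved — the C shares did not give the required vote.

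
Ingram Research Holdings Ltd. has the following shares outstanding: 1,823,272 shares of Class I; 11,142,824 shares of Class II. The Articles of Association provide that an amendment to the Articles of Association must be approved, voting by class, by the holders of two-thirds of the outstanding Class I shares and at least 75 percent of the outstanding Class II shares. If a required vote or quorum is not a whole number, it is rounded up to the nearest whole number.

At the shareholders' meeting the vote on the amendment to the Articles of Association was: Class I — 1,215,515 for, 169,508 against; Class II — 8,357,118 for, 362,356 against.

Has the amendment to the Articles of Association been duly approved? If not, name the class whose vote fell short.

Class I: 2/3 of 1823272 = 1215514.67, rounded up to 1215515; 1,215,515 required, 1,215,515 in favor — approved.
Class II: 3/4 of 11142824 = 8357118; 8,357,118 required, 8,357,118 in favor — approved.

Approved — every class gave the required vote.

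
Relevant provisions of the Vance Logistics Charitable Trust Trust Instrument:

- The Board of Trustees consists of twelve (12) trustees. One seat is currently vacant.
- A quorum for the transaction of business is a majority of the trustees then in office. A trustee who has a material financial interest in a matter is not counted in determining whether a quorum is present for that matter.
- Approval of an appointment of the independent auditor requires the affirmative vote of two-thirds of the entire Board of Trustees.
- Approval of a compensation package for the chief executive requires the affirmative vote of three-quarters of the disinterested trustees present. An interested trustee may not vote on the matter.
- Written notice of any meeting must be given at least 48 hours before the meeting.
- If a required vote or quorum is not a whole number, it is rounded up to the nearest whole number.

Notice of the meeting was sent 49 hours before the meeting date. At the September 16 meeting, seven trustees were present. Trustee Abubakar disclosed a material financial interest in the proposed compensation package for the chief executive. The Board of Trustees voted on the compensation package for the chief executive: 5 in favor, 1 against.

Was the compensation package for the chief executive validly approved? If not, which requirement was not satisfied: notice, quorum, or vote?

Valid — all requirements satisfied.

Notice: 49 hours given; 48 required (49 ≥ 48). Satisfied.
Quorum: 7 present, but the 1 interested trustee does not count, leaving 6. Quorum is 6. Satisfied.
Vote: the compensation package for the chief executive requires three-fourths of the disinterested trustees present (7 − 1 = 6). 3/4 of 6 = 4.50, rounded up to 5, so 5 affirmative votes are needed; 5 voted in favor. Satisfied.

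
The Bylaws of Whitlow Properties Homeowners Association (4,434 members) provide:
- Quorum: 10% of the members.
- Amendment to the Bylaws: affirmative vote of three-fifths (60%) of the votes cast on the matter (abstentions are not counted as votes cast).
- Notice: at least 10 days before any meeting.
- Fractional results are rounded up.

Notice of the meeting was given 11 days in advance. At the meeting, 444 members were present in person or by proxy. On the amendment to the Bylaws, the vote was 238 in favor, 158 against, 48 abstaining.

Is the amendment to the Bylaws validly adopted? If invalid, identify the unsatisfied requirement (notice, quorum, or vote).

Notice: 11 days given; 10 required. Satisfied.
Quorum: 10% of 4,434 = 443.40, rounded up to 444; 444 present. Satisfied.
Vote: requires three-fifths of the votes cast (444 − 48 abstaining = 396); 3/5 of 396 = 237.60, rounded up to 238, so 238 needed; 238 in favor. Satisfied.

Valid — all requirements satisfied.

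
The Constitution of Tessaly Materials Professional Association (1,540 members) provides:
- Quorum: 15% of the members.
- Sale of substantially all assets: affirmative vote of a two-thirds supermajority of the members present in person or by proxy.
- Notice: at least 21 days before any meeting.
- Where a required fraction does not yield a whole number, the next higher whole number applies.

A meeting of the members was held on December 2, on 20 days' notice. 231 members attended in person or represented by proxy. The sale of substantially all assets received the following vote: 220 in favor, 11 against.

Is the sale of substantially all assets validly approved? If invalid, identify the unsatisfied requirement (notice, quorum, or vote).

Invalid — notice requirement not satisfied.

Notice: 20 days given; 21 required. Not satisfied.
Quorum: 15% of 1,540 = 231; 231 present. Satisfied.
Vote: requires two-thirds of those present (231); 2/3 of 231 = 154, so 154 needed; 220 in favor. Satisfied.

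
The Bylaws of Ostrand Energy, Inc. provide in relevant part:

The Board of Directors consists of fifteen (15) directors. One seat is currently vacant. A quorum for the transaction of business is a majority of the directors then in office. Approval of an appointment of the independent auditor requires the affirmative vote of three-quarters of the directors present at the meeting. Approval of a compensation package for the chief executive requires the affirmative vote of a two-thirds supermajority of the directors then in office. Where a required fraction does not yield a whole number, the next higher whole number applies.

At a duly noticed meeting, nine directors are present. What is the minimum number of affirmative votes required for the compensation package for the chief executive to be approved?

The compensation package for the chief executive requires two-thirds of the directors then in office (14).
2/3 of 14 = 9.33, rounded up to 10.
(Only 9 can vote, so the compensation package for the chief executive cannot pass at this meeting, but the required vote is still 10.)

10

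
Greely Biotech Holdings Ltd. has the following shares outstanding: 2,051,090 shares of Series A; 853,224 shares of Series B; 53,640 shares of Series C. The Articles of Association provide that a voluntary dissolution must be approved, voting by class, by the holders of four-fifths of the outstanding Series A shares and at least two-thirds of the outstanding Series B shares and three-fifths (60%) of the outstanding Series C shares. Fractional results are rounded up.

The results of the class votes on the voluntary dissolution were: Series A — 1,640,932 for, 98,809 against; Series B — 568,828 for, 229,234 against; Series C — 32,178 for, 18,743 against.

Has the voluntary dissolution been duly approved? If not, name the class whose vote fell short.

Series A: 4/5 of 2051090 = 1640872; 1,640,872 required, 1,640,932 in favor — approved.
Series B: 2/3 of 853224 = 568816; 568,816 required, 568,828 in favor — approved.
Series C: 3/5 of 53640 = 32184; 32,184 required, 32,178 in favor — not approved.

Not approved — the Series C shares did not give the required vote.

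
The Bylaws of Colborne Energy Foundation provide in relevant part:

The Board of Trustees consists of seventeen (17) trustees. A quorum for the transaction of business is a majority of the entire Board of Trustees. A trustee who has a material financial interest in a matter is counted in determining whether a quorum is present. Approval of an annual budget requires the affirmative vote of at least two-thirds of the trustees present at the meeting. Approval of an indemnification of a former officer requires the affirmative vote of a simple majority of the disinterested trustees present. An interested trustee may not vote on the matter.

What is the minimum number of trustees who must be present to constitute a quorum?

9

A majority of 17 is 9.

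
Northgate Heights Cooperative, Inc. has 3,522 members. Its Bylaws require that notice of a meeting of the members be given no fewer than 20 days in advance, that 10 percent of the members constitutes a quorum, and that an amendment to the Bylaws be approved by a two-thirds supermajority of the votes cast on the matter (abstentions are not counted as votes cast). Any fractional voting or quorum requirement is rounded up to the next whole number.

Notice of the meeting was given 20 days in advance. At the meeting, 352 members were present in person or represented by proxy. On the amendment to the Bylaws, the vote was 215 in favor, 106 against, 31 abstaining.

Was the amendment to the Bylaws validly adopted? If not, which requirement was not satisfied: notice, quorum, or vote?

Invalid — quorum requirement not satisfied.

Notice: 20 days given; 20 required. Satisfied.
Quorum: 10% of 3,522 = 352.20, rounded up to 353; 352 present. Not satisfied.
Vote: requires two-thirds of the votes cast (352 − 31 abstaining = 321); 2/3 of 321 = 214, so 214 needed; 215 in favor. Satisfied.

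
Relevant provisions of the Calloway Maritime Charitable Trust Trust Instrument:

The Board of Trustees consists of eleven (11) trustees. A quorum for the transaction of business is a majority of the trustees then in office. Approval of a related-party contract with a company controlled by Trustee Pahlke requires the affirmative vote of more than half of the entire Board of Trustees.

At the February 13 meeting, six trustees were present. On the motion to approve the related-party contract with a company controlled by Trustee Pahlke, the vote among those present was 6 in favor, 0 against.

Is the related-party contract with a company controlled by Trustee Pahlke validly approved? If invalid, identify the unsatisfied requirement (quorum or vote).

Valid — all requirements satisfied.

Quorum: 6 present; quorum is 6. Satisfied.
Vote: the related-party contract with a company controlled by Trustee Pahlke requires a majority of the entire Board of Trustees (11). A majority of 11 is 6, so 6 affirmative votes are needed; 6 voted in favor. Satisfied.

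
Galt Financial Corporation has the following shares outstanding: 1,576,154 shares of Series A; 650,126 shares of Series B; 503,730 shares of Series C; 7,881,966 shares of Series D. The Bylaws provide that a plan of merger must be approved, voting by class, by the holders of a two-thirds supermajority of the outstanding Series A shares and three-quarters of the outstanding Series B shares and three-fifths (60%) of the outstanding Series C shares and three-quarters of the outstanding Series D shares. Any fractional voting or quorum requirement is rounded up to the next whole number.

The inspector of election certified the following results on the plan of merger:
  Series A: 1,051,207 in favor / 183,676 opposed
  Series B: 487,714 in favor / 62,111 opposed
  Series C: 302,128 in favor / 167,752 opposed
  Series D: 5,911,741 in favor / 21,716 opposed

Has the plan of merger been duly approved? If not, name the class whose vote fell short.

Series A: 2/3 of 1576154 = 1050769.33, rounded up to 1050770; 1,050,770 required, 1,051,207 in favor — approved.
Series B: 3/4 of 650126 = 487594.50, rounded up to 487595; 487,595 required, 487,714 in favor — approved.
Series C: 3/5 of 503730 = 302238; 302,238 required, 302,128 in favor — not approved.
Series D: 3/4 of 7881966 = 5911474.50, rounded up to 5911475; 5,911,475 required, 5,911,741 in favor — approved.

Not approved — the Series C shares did not give the required vote.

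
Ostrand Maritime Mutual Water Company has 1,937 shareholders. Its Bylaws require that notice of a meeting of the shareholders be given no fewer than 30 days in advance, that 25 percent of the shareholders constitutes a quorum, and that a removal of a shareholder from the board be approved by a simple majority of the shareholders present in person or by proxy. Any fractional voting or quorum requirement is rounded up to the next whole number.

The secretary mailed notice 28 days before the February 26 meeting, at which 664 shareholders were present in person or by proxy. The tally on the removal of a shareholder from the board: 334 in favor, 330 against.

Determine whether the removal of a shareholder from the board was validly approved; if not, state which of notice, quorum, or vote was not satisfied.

Invalid — notice requirement not satisfied.

Notice: 28 days given; 30 required. Not satisfied.
Quorum: 25% of 1,937 = 484.25, rounded up to 485; 664 present. Satisfied.
Vote: requires a majority of those present (664); a majority of 664 is 333, so 333 needed; 334 in favor. Satisfied.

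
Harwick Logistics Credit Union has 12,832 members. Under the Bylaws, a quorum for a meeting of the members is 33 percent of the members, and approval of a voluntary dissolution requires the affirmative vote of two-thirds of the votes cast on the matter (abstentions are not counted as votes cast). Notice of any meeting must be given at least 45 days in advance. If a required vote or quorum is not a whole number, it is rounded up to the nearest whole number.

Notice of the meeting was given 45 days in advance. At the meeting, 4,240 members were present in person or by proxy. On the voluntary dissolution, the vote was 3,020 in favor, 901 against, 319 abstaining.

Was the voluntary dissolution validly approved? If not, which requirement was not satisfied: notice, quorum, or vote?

Valid — all requirements satisfied.

Notice: 45 days given; 45 required. Satisfied.
Quorum: 33% of 12,832 = 4,234.56, rounded up to 4,235; 4,240 present. Satisfied.
Vote: requires two-thirds of the votes cast (4,240 − 319 abstaining = 3,921); 2/3 of 3921 = 2614, so 2,614 needed; 3,020 in favor. Satisfied.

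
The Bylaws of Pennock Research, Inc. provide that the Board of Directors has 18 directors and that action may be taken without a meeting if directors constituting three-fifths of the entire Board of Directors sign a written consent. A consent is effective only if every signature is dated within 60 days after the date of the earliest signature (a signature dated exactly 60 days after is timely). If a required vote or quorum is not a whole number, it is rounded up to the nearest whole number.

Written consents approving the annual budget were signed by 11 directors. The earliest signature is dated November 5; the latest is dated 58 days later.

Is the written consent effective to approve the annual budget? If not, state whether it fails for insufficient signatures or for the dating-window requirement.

Signatures required: three-fifths of 18 — 3/5 of 18 = 10.80, rounded up to 11, so 11 needed; 11 signed. Sufficient.
Dating window: the latest signature is 58 days after the earliest; the limit is 60 days. Within the window.

Effective — both the signature and dating-window requirements are satisfied.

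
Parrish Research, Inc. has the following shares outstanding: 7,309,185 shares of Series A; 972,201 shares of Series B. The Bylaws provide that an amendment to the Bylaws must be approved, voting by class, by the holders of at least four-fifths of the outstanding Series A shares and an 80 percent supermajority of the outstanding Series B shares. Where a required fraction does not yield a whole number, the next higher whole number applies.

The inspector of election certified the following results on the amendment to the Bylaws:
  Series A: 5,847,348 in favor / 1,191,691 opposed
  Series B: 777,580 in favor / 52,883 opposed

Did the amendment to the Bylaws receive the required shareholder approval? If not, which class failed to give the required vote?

Series A: 4/5 of 7309185 = 5847348; 5,847,348 required, 5,847,348 in favor — approved.
Series B: 4/5 of 972201 = 777760.80, rounded up to 777761; 777,761 required, 777,580 in favor — not approved.

Not approved — the Series B shares did not give the required vote.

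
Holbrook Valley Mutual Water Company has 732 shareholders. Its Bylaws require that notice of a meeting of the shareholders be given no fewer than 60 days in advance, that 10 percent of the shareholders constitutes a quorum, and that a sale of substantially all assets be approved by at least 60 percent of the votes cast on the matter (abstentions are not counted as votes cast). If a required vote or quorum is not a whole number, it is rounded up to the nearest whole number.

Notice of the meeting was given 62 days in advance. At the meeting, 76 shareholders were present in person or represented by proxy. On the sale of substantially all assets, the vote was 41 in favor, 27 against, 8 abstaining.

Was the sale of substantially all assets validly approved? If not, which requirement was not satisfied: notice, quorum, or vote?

Valid — all requirements satisfied.

Notice: 62 days given; 60 required. Satisfied.
Quorum: 10% of 732 = 73.20, rounded up to 74; 76 present. Satisfied.
Vote: requires three-fifths of the votes cast (76 − 8 abstaining = 68); 3/5 of 68 = 40.80, rounded up to 41, so 41 needed; 41 in favor. Satisfied.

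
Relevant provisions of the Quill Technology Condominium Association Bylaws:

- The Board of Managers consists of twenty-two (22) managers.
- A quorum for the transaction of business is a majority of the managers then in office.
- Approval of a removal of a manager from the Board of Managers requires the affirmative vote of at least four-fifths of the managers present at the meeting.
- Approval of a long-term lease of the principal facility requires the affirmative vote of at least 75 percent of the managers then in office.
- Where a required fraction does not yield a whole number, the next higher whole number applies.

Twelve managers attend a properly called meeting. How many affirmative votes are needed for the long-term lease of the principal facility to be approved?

The long-term lease of the principal facility requires three-fourths of the managers then in office (22).
3/4 of 22 = 16.50, rounded up to 17.
(Only 12 can vote, so the long-term lease of the principal facility cannot pass at this meeting, but the required vote is still 17.)

17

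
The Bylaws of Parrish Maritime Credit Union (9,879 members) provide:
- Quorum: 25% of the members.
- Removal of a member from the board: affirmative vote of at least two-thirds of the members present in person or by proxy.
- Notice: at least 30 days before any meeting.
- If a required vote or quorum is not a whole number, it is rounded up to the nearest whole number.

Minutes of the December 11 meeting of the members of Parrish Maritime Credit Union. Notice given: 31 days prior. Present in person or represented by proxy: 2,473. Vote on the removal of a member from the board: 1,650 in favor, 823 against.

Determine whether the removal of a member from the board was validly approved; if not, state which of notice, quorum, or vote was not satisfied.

Notice: 31 days given; 30 required. Satisfied.
Quorum: 25% of 9,879 = 2,469.75, rounded up to 2,470; 2,473 present. Satisfied.
Vote: requires two-thirds of those present (2,473); 2/3 of 2473 = 1648.67, rounded up to 1649, so 1,649 needed; 1,650 in favor. Satisfied.

Valid — all requirements satisfied.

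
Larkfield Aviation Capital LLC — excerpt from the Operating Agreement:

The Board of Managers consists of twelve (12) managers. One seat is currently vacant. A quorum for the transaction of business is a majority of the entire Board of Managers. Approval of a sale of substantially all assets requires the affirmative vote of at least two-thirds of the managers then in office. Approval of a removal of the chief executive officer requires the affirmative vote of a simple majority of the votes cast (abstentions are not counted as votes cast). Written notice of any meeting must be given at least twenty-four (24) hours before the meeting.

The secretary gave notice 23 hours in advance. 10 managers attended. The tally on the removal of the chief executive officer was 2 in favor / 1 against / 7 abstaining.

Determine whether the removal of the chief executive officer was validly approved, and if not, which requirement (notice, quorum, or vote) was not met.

Notice: 23 hours given; 24 required (23 < 24). Not satisfied.
Quorum: 10 present; quorum is 7. Satisfied.
Vote: the removal of the chief executive officer requires a majority of the votes cast (10 present − 7 abstaining = 3). A majority of 3 is 2, so 2 affirmative votes are needed; 2 voted in favor. Satisfied.

Invalid — notice requirement not satisfied.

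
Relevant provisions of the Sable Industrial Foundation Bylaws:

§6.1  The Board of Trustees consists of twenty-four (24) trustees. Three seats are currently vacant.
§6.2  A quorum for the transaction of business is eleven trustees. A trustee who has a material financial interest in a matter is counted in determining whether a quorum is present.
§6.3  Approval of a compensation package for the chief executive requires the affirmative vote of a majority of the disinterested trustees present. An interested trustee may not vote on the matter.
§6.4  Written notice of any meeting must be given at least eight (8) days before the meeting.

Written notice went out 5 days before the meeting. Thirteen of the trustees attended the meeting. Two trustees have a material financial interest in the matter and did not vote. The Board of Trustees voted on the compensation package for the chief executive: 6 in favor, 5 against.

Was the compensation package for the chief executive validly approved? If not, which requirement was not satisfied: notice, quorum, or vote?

Invalid — notice requirement not satisfied.

Notice: 5 days given; 8 required (5 < 8). Not satisfied.
Quorum: 13 present (interested trustees count toward quorum); quorum is 11. Satisfied.
Vote: the compensation package for the chief executive requires a majority of the disinterested trustees present (13 − 2 = 11). A majority of 11 is 6, so 6 affirmative votes are needed; 6 voted in favor. Satisfied.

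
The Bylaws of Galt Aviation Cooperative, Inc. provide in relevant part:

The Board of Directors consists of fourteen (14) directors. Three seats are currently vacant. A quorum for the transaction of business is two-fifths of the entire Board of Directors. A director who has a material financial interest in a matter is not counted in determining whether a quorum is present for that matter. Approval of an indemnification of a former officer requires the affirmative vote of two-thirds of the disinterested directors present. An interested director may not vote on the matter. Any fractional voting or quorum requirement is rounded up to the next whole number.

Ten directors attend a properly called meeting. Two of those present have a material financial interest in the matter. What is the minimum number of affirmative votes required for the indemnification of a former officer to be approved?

6

The indemnification of a former officer requires two-thirds of the disinterested directors present (10 − 2 = 8).
2/3 of 8 = 5.33, rounded up to 6.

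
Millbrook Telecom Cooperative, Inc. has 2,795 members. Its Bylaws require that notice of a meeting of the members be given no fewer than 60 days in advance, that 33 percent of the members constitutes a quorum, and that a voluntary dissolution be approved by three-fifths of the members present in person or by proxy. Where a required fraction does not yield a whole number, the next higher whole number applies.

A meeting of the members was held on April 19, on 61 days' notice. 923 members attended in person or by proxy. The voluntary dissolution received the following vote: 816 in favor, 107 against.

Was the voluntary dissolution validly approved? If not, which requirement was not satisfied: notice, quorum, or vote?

Notice: 61 days given; 60 required. Satisfied.
Quorum: 33% of 2,795 = 922.35, rounded up to 923; 923 present. Satisfied.
Vote: requires three-fifths of those present (923); 3/5 of 923 = 553.80, rounded up to 554, so 554 needed; 816 in favor. Satisfied.

Valid — all requirements satisfied.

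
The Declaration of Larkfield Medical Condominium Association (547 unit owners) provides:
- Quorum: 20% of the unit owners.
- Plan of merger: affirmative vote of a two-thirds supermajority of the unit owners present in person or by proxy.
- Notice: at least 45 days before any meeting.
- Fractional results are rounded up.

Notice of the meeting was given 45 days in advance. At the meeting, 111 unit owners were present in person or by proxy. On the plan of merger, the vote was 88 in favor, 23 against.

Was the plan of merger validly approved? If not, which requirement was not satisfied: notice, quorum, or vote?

Valid — all requirements satisfied.

Notice: 45 days given; 45 required. Satisfied.
Quorum: 20% of 547 = 109.40, rounded up to 110; 111 present. Satisfied.
Vote: requires two-thirds of those present (111); 2/3 of 111 = 74, so 74 needed; 88 in favor. Satisfied.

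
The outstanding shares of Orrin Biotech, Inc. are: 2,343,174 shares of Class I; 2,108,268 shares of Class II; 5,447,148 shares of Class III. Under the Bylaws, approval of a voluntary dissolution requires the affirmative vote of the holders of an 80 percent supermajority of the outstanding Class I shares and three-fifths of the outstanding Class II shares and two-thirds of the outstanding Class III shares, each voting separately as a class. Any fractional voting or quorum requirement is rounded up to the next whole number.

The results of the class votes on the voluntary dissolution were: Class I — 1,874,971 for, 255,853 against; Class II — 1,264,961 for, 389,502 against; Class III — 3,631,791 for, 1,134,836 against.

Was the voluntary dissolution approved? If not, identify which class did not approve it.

Approved — every class gave the required vote.

Class I: 4/5 of 2343174 = 1874539.20, rounded up to 1874540; 1,874,540 required, 1,874,971 in favor — approved.
Class II: 3/5 of 2108268 = 1264960.80, rounded up to 1264961; 1,264,961 required, 1,264,961 in favor — approved.
Class III: 2/3 of 5447148 = 3631432; 3,631,432 required, 3,631,791 in favor — approved.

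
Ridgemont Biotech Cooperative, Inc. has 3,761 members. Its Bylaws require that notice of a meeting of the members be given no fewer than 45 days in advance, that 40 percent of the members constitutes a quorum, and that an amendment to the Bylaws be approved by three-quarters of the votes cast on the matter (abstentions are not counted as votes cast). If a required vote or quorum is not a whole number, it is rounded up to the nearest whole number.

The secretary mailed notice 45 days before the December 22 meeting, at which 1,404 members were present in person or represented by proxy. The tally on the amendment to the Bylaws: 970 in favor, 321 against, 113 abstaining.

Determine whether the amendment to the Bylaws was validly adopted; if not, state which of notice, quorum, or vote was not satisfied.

Notice: 45 days given; 45 required. Satisfied.
Quorum: 40% of 3,761 = 1,504.40, rounded up to 1,505; 1,404 present. Not satisfied.
Vote: requires three-fourths of the votes cast (1,404 − 113 abstaining = 1,291); 3/4 of 1291 = 968.25, rounded up to 969, so 969 needed; 970 in favor. Satisfied.

Invalid — quorum requirement not satisfied.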